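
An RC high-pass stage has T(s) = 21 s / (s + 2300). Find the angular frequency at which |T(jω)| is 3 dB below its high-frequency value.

For a single-pole high-pass, the −3 dB point is at the pole: ω = 2300 rad s⁻¹.

2300 rad s⁻¹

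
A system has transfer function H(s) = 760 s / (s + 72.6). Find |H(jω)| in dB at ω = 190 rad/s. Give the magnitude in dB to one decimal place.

57.0 dB

|j190| = 190
|j190 + 72.6| = √(190² + 72.6²) = 203.4
|H(j190)| = 760 × 190 / 203.4 = 709.94
20 log₁₀(709.94) = 57.02 dB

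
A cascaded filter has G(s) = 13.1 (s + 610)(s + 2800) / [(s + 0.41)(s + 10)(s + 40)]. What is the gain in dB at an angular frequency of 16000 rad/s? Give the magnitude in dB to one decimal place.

-61.6 dB

|j16000 + 610| = √(16000² + 610²) = 1.601e+04
|j16000 + 2800| = √(16000² + 2800²) = 1.624e+04
|j16000 + 0.41| = √(16000² + 0.41²) = 1.6e+04
|j16000 + 10| = √(16000² + 10²) = 1.6e+04
|j16000 + 40| = √(16000² + 40²) = 1.6e+04
|G(j16000)| = 13.1 × 1.601e+04 × 1.624e+04 / (1.6e+04 × 1.6e+04 × 1.6e+04) = 0.00083179
20 log₁₀(0.00083179) = -61.60 dB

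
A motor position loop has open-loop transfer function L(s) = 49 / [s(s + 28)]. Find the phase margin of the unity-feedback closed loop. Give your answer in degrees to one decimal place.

86.4 deg

Gain crossover: |L(jω)| = 1 at ω ≈ 1.75 rad/sec.
∠L(j1.75) = −90° − arctan(1.75/28) ≈ -93.57°
PM = 180° + (-93.57°) = 86.43°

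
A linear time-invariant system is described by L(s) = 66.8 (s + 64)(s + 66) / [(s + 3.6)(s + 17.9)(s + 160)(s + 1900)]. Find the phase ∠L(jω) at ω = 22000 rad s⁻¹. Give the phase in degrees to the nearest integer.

-175 deg

∠(j22000 + 64) = arctan(22000/64) = 89.83°
∠(j22000 + 66) = arctan(22000/66) = 89.83°
∠(j22000 + 3.6) = arctan(22000/3.6) = 89.99°
∠(j22000 + 17.9) = arctan(22000/17.9) = 89.95°
∠(j22000 + 160) = arctan(22000/160) = 89.58°
∠(j22000 + 1900) = arctan(22000/1900) = 85.06°
∠L(j22000) = 89.83° + 89.83° − (89.99° + 89.95° + 89.58° + 85.06°) = -174.93°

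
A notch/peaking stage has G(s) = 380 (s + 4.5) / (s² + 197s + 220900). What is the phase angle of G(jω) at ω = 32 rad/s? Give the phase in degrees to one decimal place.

80.4°

∠(j32 + 4.5) = arctan(32/4.5) = 82.00°
∠[(j32)² + 197(j32) + 220900] = ∠[2.1988e+05 + j6304] = 1.64°
∠G(j32) = 82.00° − 1.64° = 80.35°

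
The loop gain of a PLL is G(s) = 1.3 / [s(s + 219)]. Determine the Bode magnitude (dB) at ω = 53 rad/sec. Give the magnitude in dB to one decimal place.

-79.3 dB

|j53 + 219| = √(53² + 219²) = 225.3
|j53| = 53
|G(j53)| = 1.3 / (225.3 × 53) = 0.00010886
20 log₁₀(0.00010886) = -79.26 dB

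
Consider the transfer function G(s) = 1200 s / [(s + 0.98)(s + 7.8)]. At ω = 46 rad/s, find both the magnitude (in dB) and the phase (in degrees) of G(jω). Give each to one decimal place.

|G| = 28.2 dB, ∠G = -79.2°

|j46| = 46
|j46 + 0.98| = √(46² + 0.98²) = 46.01
|j46 + 7.8| = √(46² + 7.8²) = 46.66
|G(j46)| = 1200 × 46 / (46.01 × 46.66) = 25.714
20 log₁₀(25.714) = 28.20 dB
∠(j46) = 90.00°
∠(j46 + 0.98) = arctan(46/0.98) = 88.78°
∠(j46 + 7.8) = arctan(46/7.8) = 80.38°
∠G(j46) = 90.00° − (88.78° + 80.38°) = -79.16°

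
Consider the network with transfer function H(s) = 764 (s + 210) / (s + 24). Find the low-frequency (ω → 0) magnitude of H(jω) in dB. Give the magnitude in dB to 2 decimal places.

H(0) = 764 × 210 / 24 = 6685
20 log₁₀(6685) = 76.502 dB

76.50 dB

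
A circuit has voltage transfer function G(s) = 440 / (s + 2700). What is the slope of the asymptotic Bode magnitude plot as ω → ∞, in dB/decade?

-20 dB/decade

With 0 zeros and 1 pole, the high-frequency asymptotic slope is 20 × (0 − 1) = -20 dB/decade.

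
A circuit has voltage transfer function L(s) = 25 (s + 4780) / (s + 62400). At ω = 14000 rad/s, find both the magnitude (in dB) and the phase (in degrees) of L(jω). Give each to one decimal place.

|L| = 15.2 dB, ∠L = 58.5°

|j14000 + 4780| = √(14000² + 4780²) = 1.479e+04
|j14000 + 62400| = √(14000² + 62400²) = 6.395e+04
|L(j14000)| = 25 × 1.479e+04 / 6.395e+04 = 5.7831
20 log₁₀(5.7831) = 15.24 dB
∠(j14000 + 4780) = arctan(14000/4780) = 71.15°
∠(j14000 + 62400) = arctan(14000/62400) = 12.65°
∠L(j14000) = 71.15° − 12.65° = 58.50°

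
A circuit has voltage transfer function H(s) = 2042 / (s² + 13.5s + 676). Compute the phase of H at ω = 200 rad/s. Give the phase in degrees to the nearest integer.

-176°

∠[(j200)² + 13.5(j200) + 676] = ∠[-39324 + j2700] = 176.07°
∠H(j200) = −176.07° = -176.07°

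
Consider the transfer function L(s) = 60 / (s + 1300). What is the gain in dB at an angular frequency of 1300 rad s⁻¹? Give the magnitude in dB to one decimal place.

|j1300 + 1300| = √(1300² + 1300²) = 1838
|L(j1300)| = 60 / 1838 = 0.032636
20 log₁₀(0.032636) = -29.73 dB

-29.7 dB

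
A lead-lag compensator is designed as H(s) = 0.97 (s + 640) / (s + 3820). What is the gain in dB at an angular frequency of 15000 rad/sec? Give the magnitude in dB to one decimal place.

|j15000 + 640| = √(15000² + 640²) = 1.501e+04
|j15000 + 3820| = √(15000² + 3820²) = 1.548e+04
|H(j15000)| = 0.97 × 1.501e+04 / 1.548e+04 = 0.94085
20 log₁₀(0.94085) = -0.53 dB

-0.5 dB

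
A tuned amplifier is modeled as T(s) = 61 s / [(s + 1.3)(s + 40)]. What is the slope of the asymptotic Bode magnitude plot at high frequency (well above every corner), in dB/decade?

-20 dB/decade

With 1 zero and 2 poles, the high-frequency asymptotic slope is 20 × (1 − 2) = -20 dB/decade.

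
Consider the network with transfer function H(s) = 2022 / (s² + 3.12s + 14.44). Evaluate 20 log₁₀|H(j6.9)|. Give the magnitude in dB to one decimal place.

34.2 dB

|(j6.9)² + 3.12(j6.9) + 14.44| = |-33.17 + j21.528| = 39.54
|H(j6.9)| = 2022 / 39.54 = 51.133
20 log₁₀(51.133) = 34.17 dB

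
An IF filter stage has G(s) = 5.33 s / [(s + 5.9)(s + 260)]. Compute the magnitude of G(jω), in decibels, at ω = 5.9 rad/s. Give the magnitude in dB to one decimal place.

|j5.9| = 5.9
|j5.9 + 5.9| = √(5.9² + 5.9²) = 8.344
|j5.9 + 260| = √(5.9² + 260²) = 260.1
|G(j5.9)| = 5.33 × 5.9 / (8.344 × 260.1) = 0.014492
20 log₁₀(0.014492) = -36.78 dB

-36.8 dB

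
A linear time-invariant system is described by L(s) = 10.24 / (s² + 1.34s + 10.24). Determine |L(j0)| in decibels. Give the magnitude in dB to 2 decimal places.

0.00 dB

L(0) = 10.24 / 10.24 = 1
20 log₁₀(1) = 0.000 dB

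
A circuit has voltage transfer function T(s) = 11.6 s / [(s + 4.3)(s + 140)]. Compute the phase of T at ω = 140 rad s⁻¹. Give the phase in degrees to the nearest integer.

∠(j140) = 90.00°
∠(j140 + 4.3) = arctan(140/4.3) = 88.24°
∠(j140 + 140) = arctan(140/140) = 45.00°
∠T(j140) = 90.00° − (88.24° + 45.00°) = -43.24°

-43°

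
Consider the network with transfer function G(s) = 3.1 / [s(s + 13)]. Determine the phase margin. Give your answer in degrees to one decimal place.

88.9°

Gain crossover: |G(jω)| = 1 at ω ≈ 0.238 rad/s.
∠G(j0.238) = −90° − arctan(0.238/13) ≈ -91.05°
PM = 180° + (-91.05°) = 88.95°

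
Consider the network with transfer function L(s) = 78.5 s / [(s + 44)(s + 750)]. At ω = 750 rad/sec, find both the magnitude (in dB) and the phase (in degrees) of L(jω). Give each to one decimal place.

|j750| = 750
|j750 + 44| = √(750² + 44²) = 751.3
|j750 + 750| = √(750² + 750²) = 1061
|L(j750)| = 78.5 × 750 / (751.3 × 1061) = 0.073883
20 log₁₀(0.073883) = -22.63 dB
∠(j750) = 90.00°
∠(j750 + 44) = arctan(750/44) = 86.64°
∠(j750 + 750) = arctan(750/750) = 45.00°
∠L(j750) = 90.00° − (86.64° + 45.00°) = -41.64°

|L| = -22.6 dB, ∠L = -41.6 deg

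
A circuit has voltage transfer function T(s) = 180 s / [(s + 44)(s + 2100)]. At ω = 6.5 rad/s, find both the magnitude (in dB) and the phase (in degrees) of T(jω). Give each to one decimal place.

|j6.5| = 6.5
|j6.5 + 44| = √(6.5² + 44²) = 44.48
|j6.5 + 2100| = √(6.5² + 2100²) = 2100
|T(j6.5)| = 180 × 6.5 / (44.48 × 2100) = 0.012526
20 log₁₀(0.012526) = -38.04 dB
∠(j6.5) = 90.00°
∠(j6.5 + 44) = arctan(6.5/44) = 8.40°
∠(j6.5 + 2100) = arctan(6.5/2100) = 0.18°
∠T(j6.5) = 90.00° − (8.40° + 0.18°) = 81.42°

|T| = -38.0 dB, ∠T = 81.4°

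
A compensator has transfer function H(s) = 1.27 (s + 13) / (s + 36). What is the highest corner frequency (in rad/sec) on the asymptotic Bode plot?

Break frequencies occur at each pole and zero magnitude: 13 rad/sec, 36 rad/sec.
The highest is 36 rad/sec.

36 rad/sec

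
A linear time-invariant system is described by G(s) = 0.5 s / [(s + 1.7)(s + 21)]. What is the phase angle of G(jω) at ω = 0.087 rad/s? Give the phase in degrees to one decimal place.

∠(j0.087) = 90.00°
∠(j0.087 + 1.7) = arctan(0.087/1.7) = 2.93°
∠(j0.087 + 21) = arctan(0.087/21) = 0.24°
∠G(j0.087) = 90.00° − (2.93° + 0.24°) = 86.83°

86.8 deg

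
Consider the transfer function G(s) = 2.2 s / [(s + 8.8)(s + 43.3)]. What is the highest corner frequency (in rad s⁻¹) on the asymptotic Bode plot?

43.3 rad s⁻¹

Break frequencies occur at each pole and zero magnitude: 8.8 rad s⁻¹, 43.3 rad s⁻¹.
The highest is 43.3 rad s⁻¹.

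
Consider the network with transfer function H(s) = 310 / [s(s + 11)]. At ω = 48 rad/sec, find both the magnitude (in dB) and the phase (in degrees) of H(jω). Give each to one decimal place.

|j48 + 11| = √(48² + 11²) = 49.24
|j48| = 48
|H(j48)| = 310 / (49.24 × 48) = 0.13115
20 log₁₀(0.13115) = -17.64 dB
∠(j48 + 11) = arctan(48/11) = 77.09°
∠(j48) = 90.00°
∠H(j48) = − (77.09° + 90.00°) = -167.09°

|H| = -17.6 dB, ∠H = -167.1 deg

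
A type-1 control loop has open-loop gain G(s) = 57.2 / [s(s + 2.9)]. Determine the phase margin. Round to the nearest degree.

Gain crossover: |G(jω)| = 1 at ω ≈ 7.29 rad/sec.
∠G(j7.29) = −90° − arctan(7.29/2.9) ≈ -158.31°
PM = 180° + (-158.31°) = 21.69°

22°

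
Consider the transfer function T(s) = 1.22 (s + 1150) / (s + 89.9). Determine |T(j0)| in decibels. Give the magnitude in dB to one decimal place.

T(0) = 1.22 × 1150 / 89.9 = 15.606
20 log₁₀(15.606) = 23.87 dB

23.9 dB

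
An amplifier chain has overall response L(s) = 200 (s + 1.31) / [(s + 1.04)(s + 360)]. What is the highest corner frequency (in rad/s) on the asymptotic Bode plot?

360 rad/s

Break frequencies occur at each pole and zero magnitude: 1.04 rad/s, 1.31 rad/s, 360 rad/s.
The highest is 360 rad/s.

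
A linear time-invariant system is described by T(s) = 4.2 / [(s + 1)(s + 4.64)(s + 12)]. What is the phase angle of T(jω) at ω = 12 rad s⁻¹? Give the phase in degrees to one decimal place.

∠(j12 + 1) = arctan(12/1) = 85.24°
∠(j12 + 4.64) = arctan(12/4.64) = 68.86°
∠(j12 + 12) = arctan(12/12) = 45.00°
∠T(j12) = − (85.24° + 68.86° + 45.00°) = -199.10°

-199.1°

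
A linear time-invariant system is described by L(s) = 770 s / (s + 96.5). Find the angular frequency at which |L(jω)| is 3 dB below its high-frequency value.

For a single-pole high-pass, the −3 dB point is at the pole: ω = 96.5 rad s⁻¹.

96.5 rad s⁻¹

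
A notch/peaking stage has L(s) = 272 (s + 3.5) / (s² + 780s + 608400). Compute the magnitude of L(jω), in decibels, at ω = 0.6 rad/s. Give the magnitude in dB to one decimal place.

-56.0 dB

|j0.6 + 3.5| = √(0.6² + 3.5²) = 3.551
|(j0.6)² + 780(j0.6) + 608400| = |6.084e+05 + j468| = 6.084e+05
|L(j0.6)| = 272 × 3.551 / 6.084e+05 = 0.0015876
20 log₁₀(0.0015876) = -55.99 dB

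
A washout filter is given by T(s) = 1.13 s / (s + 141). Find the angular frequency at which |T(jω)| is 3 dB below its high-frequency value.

141 rad/sec

For a single-pole high-pass, the −3 dB point is at the pole: ω = 141 rad/sec.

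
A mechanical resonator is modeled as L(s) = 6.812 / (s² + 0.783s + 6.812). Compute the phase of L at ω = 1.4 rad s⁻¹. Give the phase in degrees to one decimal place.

-12.7°

∠[(j1.4)² + 0.783(j1.4) + 6.812] = ∠[4.852 + j1.0962] = 12.73°
∠L(j1.4) = −12.73° = -12.73°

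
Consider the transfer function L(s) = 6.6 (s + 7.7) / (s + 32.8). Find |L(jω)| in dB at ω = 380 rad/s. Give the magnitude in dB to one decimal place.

|j380 + 7.7| = √(380² + 7.7²) = 380.1
|j380 + 32.8| = √(380² + 32.8²) = 381.4
|L(j380)| = 6.6 × 380.1 / 381.4 = 6.5769
20 log₁₀(6.5769) = 16.36 dB

16.4 dB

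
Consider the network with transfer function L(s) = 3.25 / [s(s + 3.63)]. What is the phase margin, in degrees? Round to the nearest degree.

77°

Gain crossover: |L(jω)| = 1 at ω ≈ 0.871 rad/sec.
∠L(j0.871) = −90° − arctan(0.871/3.63) ≈ -103.49°
PM = 180° + (-103.49°) = 76.51°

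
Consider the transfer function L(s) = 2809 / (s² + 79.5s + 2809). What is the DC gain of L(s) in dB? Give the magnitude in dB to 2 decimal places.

0.00 dB

L(0) = 2809 / 2809 = 1
20 log₁₀(1) = 0.000 dB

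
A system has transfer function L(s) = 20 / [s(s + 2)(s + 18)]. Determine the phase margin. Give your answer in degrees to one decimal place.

73.3°

Gain crossover: |L(jω)| = 1 at ω ≈ 0.536 rad s⁻¹.
∠L(j0.536) = −90° − arctan(0.536/2) − arctan(0.536/18) ≈ -106.72°
PM = 180° + (-106.72°) = 73.28°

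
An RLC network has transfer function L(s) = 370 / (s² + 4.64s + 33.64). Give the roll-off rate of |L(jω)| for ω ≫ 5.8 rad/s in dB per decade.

With 0 zeros and 2 poles, the high-frequency asymptotic slope is 20 × (0 − 2) = -40 dB/decade.

-40 dB/decade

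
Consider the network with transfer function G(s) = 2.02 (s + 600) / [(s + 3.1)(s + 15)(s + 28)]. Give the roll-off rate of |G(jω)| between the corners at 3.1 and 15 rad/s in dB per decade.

In this band the factors already past their corner are: pole at 3.1; net slope = -20 dB/decade.

-20 dB/decade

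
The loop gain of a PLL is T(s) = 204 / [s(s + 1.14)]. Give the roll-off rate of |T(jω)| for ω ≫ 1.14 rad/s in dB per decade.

With 0 zeros and 2 poles, the high-frequency asymptotic slope is 20 × (0 − 2) = -40 dB/decade.

-40 dB/decade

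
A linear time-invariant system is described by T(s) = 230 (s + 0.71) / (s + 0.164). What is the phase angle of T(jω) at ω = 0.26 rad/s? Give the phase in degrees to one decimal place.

∠(j0.26 + 0.71) = arctan(0.26/0.71) = 20.11°
∠(j0.26 + 0.164) = arctan(0.26/0.164) = 57.76°
∠T(j0.26) = 20.11° − 57.76° = -37.64°

-37.6°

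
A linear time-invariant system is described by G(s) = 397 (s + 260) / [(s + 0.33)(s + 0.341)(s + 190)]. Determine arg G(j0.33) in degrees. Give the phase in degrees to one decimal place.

∠(j0.33 + 260) = arctan(0.33/260) = 0.07°
∠(j0.33 + 0.33) = arctan(0.33/0.33) = 45.00°
∠(j0.33 + 0.341) = arctan(0.33/0.341) = 44.06°
∠(j0.33 + 190) = arctan(0.33/190) = 0.10°
∠G(j0.33) = 0.07° − (45.00° + 44.06° + 0.10°) = -89.09°

-89.1 deg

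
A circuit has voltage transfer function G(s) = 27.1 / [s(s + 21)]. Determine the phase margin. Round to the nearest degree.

86°

Gain crossover: |G(jω)| = 1 at ω ≈ 1.29 rad/sec.
∠G(j1.29) = −90° − arctan(1.29/21) ≈ -93.51°
PM = 180° + (-93.51°) = 86.49°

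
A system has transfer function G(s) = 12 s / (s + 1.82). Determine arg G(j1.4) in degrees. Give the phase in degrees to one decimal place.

52.4°

∠(j1.4) = 90.00°
∠(j1.4 + 1.82) = arctan(1.4/1.82) = 37.57°
∠G(j1.4) = 90.00° − 37.57° = 52.43°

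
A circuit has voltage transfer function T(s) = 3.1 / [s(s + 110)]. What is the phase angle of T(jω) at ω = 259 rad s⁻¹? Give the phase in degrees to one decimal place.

∠(j259 + 110) = arctan(259/110) = 66.99°
∠(j259) = 90.00°
∠T(j259) = − (66.99° + 90.00°) = -156.99°

-157.0°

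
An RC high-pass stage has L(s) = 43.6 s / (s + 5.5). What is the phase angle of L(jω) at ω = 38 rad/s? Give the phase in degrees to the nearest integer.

8°

∠(j38) = 90.00°
∠(j38 + 5.5) = arctan(38/5.5) = 81.76°
∠L(j38) = 90.00° − 81.76° = 8.24°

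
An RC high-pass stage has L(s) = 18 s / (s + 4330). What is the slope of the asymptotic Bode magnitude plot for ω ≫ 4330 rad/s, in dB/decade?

With 1 zero and 1 pole, the high-frequency asymptotic slope is 20 × (1 − 1) = 0 dB/decade.

0 dB/decade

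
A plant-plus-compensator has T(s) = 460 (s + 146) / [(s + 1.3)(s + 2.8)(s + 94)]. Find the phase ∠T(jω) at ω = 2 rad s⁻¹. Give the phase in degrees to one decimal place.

-92.9 deg

∠(j2 + 146) = arctan(2/146) = 0.78°
∠(j2 + 1.3) = arctan(2/1.3) = 56.98°
∠(j2 + 2.8) = arctan(2/2.8) = 35.54°
∠(j2 + 94) = arctan(2/94) = 1.22°
∠T(j2) = 0.78° − (56.98° + 35.54° + 1.22°) = -92.95°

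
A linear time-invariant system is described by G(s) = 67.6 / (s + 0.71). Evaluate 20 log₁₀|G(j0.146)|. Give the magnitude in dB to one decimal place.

|j0.146 + 0.71| = √(0.146² + 0.71²) = 0.7249
|G(j0.146)| = 67.6 / 0.7249 = 93.26
20 log₁₀(93.26) = 39.39 dB

39.4 dB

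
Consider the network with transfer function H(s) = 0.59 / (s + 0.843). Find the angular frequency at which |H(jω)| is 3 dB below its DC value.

0.843 rad/s

For a single-pole low-pass, the −3 dB point is at the pole: ω = 0.843 rad/s.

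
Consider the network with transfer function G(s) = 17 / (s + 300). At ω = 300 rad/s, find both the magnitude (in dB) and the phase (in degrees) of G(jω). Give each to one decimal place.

|G| = -27.9 dB, ∠G = -45.0 deg

|j300 + 300| = √(300² + 300²) = 424.3
|G(j300)| = 17 / 424.3 = 0.040069
20 log₁₀(0.040069) = -27.94 dB
∠(j300 + 300) = arctan(300/300) = 45.00°
∠G(j300) = −45.00° = -45.00°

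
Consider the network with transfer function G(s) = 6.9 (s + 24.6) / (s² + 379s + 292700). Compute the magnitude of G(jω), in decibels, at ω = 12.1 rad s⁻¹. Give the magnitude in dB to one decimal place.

-63.8 dB

|j12.1 + 24.6| = √(12.1² + 24.6²) = 27.41
|(j12.1)² + 379(j12.1) + 292700| = |2.9255e+05 + j4585.9| = 2.926e+05
|G(j12.1)| = 6.9 × 27.41 / 2.926e+05 = 0.00064651
20 log₁₀(0.00064651) = -63.79 dB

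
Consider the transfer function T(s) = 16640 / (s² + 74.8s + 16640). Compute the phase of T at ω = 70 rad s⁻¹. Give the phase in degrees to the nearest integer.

∠[(j70)² + 74.8(j70) + 16640] = ∠[11740 + j5236] = 24.04°
∠T(j70) = −24.04° = -24.04°

-24°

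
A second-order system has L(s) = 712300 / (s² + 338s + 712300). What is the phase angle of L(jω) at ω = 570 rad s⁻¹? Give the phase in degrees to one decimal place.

∠[(j570)² + 338(j570) + 712300] = ∠[3.874e+05 + j1.9266e+05] = 26.44°
∠L(j570) = −26.44° = -26.44°

-26.4°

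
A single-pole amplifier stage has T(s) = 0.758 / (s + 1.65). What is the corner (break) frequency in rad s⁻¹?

1.65 rad s⁻¹

The single real pole at s = −1.65 gives a corner at ω = 1.65 rad s⁻¹.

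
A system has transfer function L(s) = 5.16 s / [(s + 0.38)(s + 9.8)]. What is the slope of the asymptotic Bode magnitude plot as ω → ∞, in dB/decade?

-20 dB/decade

With 1 zero and 2 poles, the high-frequency asymptotic slope is 20 × (1 − 2) = -20 dB/decade.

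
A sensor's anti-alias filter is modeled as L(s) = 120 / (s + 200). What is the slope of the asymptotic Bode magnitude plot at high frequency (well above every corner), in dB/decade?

With 0 zeros and 1 pole, the high-frequency asymptotic slope is 20 × (0 − 1) = -20 dB/decade.

-20 dB/decade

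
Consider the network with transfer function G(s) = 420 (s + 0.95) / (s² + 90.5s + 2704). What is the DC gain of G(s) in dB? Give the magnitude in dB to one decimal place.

-16.6 dB

G(0) = 420 × 0.95 / 2704 = 0.14756
20 log₁₀(0.14756) = -16.62 dB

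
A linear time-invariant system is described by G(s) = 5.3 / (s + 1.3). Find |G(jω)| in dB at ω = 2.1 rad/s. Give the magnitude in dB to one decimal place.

|j2.1 + 1.3| = √(2.1² + 1.3²) = 2.47
|G(j2.1)| = 5.3 / 2.47 = 2.1459
20 log₁₀(2.1459) = 6.63 dB

6.6 dB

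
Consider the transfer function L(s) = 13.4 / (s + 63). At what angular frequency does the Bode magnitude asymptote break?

63 rad/s

The single real pole at s = −63 gives a corner at ω = 63 rad/s.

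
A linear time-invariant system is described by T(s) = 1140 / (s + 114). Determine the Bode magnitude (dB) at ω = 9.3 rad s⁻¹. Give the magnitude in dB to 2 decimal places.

19.97 dB

|j9.3 + 114| = √(9.3² + 114²) = 114.4
|T(j9.3)| = 1140 / 114.4 = 9.9669
20 log₁₀(9.9669) = 19.971 dB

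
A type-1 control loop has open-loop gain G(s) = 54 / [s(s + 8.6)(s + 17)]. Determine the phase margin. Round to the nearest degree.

Gain crossover: |G(jω)| = 1 at ω ≈ 0.369 rad/sec.
∠G(j0.369) = −90° − arctan(0.369/8.6) − arctan(0.369/17) ≈ -93.70°
PM = 180° + (-93.70°) = 86.30°

86°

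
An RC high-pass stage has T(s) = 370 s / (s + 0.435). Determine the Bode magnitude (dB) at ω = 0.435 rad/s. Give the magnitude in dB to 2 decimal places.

48.35 dB

|j0.435| = 0.435
|j0.435 + 0.435| = √(0.435² + 0.435²) = 0.6152
|T(j0.435)| = 370 × 0.435 / 0.6152 = 261.63
20 log₁₀(261.63) = 48.354 dB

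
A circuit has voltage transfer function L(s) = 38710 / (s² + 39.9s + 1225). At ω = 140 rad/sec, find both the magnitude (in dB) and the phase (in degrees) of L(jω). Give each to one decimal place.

|(j140)² + 39.9(j140) + 1225| = |-18375 + j5586| = 1.921e+04
|L(j140)| = 38710 / 1.921e+04 = 2.0156
20 log₁₀(2.0156) = 6.09 dB
∠[(j140)² + 39.9(j140) + 1225] = ∠[-18375 + j5586] = 163.09°
∠L(j140) = −163.09° = -163.09°

|L| = 6.1 dB, ∠L = -163.1°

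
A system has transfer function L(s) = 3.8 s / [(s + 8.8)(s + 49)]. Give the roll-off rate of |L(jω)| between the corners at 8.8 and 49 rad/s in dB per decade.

0 dB/decade

In this band the factors already past their corner are: 1 differentiator zero, pole at 8.8; net slope = 0 dB/decade.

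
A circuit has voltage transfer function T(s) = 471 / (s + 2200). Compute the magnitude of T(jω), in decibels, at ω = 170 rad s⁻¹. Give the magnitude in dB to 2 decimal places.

|j170 + 2200| = √(170² + 2200²) = 2207
|T(j170)| = 471 / 2207 = 0.21345
20 log₁₀(0.21345) = -13.414 dB

-13.41 dB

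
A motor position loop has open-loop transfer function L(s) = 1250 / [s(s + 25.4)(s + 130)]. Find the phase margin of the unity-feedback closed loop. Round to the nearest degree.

Gain crossover: |L(jω)| = 1 at ω ≈ 0.379 rad s⁻¹.
∠L(j0.379) = −90° − arctan(0.379/25.4) − arctan(0.379/130) ≈ -91.02°
PM = 180° + (-91.02°) = 88.98°

89°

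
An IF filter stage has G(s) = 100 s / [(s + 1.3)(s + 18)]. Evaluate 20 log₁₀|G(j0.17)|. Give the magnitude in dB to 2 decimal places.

|j0.17| = 0.17
|j0.17 + 1.3| = √(0.17² + 1.3²) = 1.311
|j0.17 + 18| = √(0.17² + 18²) = 18
|G(j0.17)| = 100 × 0.17 / (1.311 × 18) = 0.72033
20 log₁₀(0.72033) = -2.849 dB

-2.85 dB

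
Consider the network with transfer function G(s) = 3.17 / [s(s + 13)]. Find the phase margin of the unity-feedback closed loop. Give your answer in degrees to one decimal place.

Gain crossover: |G(jω)| = 1 at ω ≈ 0.244 rad/s.
∠G(j0.244) = −90° − arctan(0.244/13) ≈ -91.07°
PM = 180° + (-91.07°) = 88.93°

88.9°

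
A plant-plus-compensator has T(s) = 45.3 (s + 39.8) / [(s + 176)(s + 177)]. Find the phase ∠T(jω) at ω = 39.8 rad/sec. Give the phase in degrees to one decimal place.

∠(j39.8 + 39.8) = arctan(39.8/39.8) = 45.00°
∠(j39.8 + 176) = arctan(39.8/176) = 12.74°
∠(j39.8 + 177) = arctan(39.8/177) = 12.67°
∠T(j39.8) = 45.00° − (12.74° + 12.67°) = 19.58°

19.6°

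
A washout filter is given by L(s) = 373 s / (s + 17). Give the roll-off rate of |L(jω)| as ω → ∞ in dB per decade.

0 dB/decade

With 1 zero and 1 pole, the high-frequency asymptotic slope is 20 × (1 − 1) = 0 dB/decade.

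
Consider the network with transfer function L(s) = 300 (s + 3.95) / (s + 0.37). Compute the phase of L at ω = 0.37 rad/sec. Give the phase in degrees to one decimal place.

-39.6°

∠(j0.37 + 3.95) = arctan(0.37/3.95) = 5.35°
∠(j0.37 + 0.37) = arctan(0.37/0.37) = 45.00°
∠L(j0.37) = 5.35° − 45.00° = -39.65°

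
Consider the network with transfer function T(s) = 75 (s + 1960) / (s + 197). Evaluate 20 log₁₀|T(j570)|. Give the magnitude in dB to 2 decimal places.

48.09 dB

|j570 + 1960| = √(570² + 1960²) = 2041
|j570 + 197| = √(570² + 197²) = 603.1
|T(j570)| = 75 × 2041 / 603.1 = 253.85
20 log₁₀(253.85) = 48.091 dB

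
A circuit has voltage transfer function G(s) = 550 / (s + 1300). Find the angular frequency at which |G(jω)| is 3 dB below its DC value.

1300 rad/s

For a single-pole low-pass, the −3 dB point is at the pole: ω = 1300 rad/s.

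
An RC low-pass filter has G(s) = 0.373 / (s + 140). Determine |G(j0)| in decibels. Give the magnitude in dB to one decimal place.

-51.5 dB

G(0) = 0.373 / 140 = 0.0026643
20 log₁₀(0.0026643) = -51.49 dB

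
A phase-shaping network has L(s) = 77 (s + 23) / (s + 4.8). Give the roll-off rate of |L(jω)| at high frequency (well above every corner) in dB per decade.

0 dB/decade

With 1 zero and 1 pole, the high-frequency asymptotic slope is 20 × (1 − 1) = 0 dB/decade.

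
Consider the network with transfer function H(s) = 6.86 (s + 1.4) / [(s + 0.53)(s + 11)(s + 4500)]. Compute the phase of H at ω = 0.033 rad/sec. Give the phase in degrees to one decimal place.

∠(j0.033 + 1.4) = arctan(0.033/1.4) = 1.35°
∠(j0.033 + 0.53) = arctan(0.033/0.53) = 3.56°
∠(j0.033 + 11) = arctan(0.033/11) = 0.17°
∠(j0.033 + 4500) = arctan(0.033/4500) = 0.00°
∠H(j0.033) = 1.35° − (3.56° + 0.17° + 0.00°) = -2.38°

-2.4°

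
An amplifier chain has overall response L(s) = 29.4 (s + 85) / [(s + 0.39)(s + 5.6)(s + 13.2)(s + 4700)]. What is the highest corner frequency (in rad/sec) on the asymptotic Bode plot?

4700 rad/sec

Break frequencies occur at each pole and zero magnitude: 0.39 rad/sec, 5.6 rad/sec, 13.2 rad/sec, 85 rad/sec, 4700 rad/sec.
The highest is 4700 rad/sec.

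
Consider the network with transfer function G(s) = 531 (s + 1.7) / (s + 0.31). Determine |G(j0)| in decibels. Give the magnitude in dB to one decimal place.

G(0) = 531 × 1.7 / 0.31 = 2911.9
20 log₁₀(2911.9) = 69.28 dB

69.3 dB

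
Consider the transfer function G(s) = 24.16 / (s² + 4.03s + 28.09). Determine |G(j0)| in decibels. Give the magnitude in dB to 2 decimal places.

G(0) = 24.16 / 28.09 = 0.86009
20 log₁₀(0.86009) = -1.309 dB

-1.31 dB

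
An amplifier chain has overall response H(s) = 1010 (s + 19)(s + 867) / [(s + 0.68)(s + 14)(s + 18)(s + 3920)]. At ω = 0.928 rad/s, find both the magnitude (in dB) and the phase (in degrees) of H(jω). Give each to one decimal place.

|j0.928 + 19| = √(0.928² + 19²) = 19.02
|j0.928 + 867| = √(0.928² + 867²) = 867
|j0.928 + 0.68| = √(0.928² + 0.68²) = 1.15
|j0.928 + 14| = √(0.928² + 14²) = 14.03
|j0.928 + 18| = √(0.928² + 18²) = 18.02
|j0.928 + 3920| = √(0.928² + 3920²) = 3920
|H(j0.928)| = 1010 × 19.02 × 867 / (1.15 × 14.03 × 18.02 × 3920) = 14.606
20 log₁₀(14.606) = 23.29 dB
∠(j0.928 + 19) = arctan(0.928/19) = 2.80°
∠(j0.928 + 867) = arctan(0.928/867) = 0.06°
∠(j0.928 + 0.68) = arctan(0.928/0.68) = 53.77°
∠(j0.928 + 14) = arctan(0.928/14) = 3.79°
∠(j0.928 + 18) = arctan(0.928/18) = 2.95°
∠(j0.928 + 3920) = arctan(0.928/3920) = 0.01°
∠H(j0.928) = 2.80° + 0.06° − (53.77° + 3.79° + 2.95° + 0.01°) = -57.67°

|H| = 23.3 dB, ∠H = -57.7°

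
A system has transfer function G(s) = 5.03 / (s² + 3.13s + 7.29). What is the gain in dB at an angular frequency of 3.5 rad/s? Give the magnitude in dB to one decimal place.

-7.6 dB

|(j3.5)² + 3.13(j3.5) + 7.29| = |-4.96 + j10.955| = 12.03
|G(j3.5)| = 5.03 / 12.03 = 0.41828
20 log₁₀(0.41828) = -7.57 dB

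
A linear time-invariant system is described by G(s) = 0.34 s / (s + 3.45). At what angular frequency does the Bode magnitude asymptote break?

The single real pole at s = −3.45 gives a corner at ω = 3.45 rad/s.

3.45 rad/s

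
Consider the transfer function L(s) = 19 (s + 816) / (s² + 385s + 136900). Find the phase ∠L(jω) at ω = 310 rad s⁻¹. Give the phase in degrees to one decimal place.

∠(j310 + 816) = arctan(310/816) = 20.80°
∠[(j310)² + 385(j310) + 136900] = ∠[40800 + j1.1935e+05] = 71.13°
∠L(j310) = 20.80° − 71.13° = -50.33°

-50.3 deg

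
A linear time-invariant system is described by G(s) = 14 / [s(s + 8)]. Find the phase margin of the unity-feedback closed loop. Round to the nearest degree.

Gain crossover: |G(jω)| = 1 at ω ≈ 1.71 rad s⁻¹.
∠G(j1.71) = −90° − arctan(1.71/8) ≈ -102.07°
PM = 180° + (-102.07°) = 77.93°

78 deg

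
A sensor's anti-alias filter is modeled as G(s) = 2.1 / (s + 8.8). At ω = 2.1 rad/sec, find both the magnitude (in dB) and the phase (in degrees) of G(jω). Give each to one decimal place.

|G| = -12.7 dB, ∠G = -13.4°

|j2.1 + 8.8| = √(2.1² + 8.8²) = 9.047
|G(j2.1)| = 2.1 / 9.047 = 0.23212
20 log₁₀(0.23212) = -12.69 dB
∠(j2.1 + 8.8) = arctan(2.1/8.8) = 13.42°
∠G(j2.1) = −13.42° = -13.42°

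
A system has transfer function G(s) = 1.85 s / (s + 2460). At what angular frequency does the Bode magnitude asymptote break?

The single real pole at s = −2460 gives a corner at ω = 2460 rad/s.

2460 rad/s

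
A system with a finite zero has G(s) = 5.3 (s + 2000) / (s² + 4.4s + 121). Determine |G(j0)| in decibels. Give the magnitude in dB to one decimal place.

G(0) = 5.3 × 2000 / 121 = 87.603
20 log₁₀(87.603) = 38.85 dB

38.9 dB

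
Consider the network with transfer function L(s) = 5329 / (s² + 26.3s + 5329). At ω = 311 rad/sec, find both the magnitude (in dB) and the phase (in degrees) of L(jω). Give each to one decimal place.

|L| = -24.7 dB, ∠L = -174.9 deg

|(j311)² + 26.3(j311) + 5329| = |-91392 + j8179.3| = 9.176e+04
|L(j311)| = 5329 / 9.176e+04 = 0.058077
20 log₁₀(0.058077) = -24.72 dB
∠[(j311)² + 26.3(j311) + 5329] = ∠[-91392 + j8179.3] = 174.89°
∠L(j311) = −174.89° = -174.89°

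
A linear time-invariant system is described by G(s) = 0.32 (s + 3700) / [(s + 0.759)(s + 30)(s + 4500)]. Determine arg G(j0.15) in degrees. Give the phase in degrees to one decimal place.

-11.5 deg

∠(j0.15 + 3700) = arctan(0.15/3700) = 0.00°
∠(j0.15 + 0.759) = arctan(0.15/0.759) = 11.18°
∠(j0.15 + 30) = arctan(0.15/30) = 0.29°
∠(j0.15 + 4500) = arctan(0.15/4500) = 0.00°
∠G(j0.15) = 0.00° − (11.18° + 0.29° + 0.00°) = -11.47°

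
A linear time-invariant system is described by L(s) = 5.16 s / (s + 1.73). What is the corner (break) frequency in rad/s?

The single real pole at s = −1.73 gives a corner at ω = 1.73 rad/s.

1.73 rad/s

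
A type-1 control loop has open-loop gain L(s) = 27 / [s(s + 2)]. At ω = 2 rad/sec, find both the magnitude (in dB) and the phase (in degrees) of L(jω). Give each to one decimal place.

|L| = 13.6 dB, ∠L = -135.0°

|j2 + 2| = √(2² + 2²) = 2.828
|j2| = 2
|L(j2)| = 27 / (2.828 × 2) = 4.773
20 log₁₀(4.773) = 13.58 dB
∠(j2 + 2) = arctan(2/2) = 45.00°
∠(j2) = 90.00°
∠L(j2) = − (45.00° + 90.00°) = -135.00°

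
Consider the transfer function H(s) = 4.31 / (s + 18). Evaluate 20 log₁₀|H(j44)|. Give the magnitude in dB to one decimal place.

-20.9 dB

|j44 + 18| = √(44² + 18²) = 47.54
|H(j44)| = 4.31 / 47.54 = 0.090662
20 log₁₀(0.090662) = -20.85 dB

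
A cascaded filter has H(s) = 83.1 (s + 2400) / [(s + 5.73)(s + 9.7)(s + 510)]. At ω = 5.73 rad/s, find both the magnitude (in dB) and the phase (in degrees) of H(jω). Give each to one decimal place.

|H| = 12.6 dB, ∠H = -76.1°

|j5.73 + 2400| = √(5.73² + 2400²) = 2400
|j5.73 + 5.73| = √(5.73² + 5.73²) = 8.103
|j5.73 + 9.7| = √(5.73² + 9.7²) = 11.27
|j5.73 + 510| = √(5.73² + 510²) = 510
|H(j5.73)| = 83.1 × 2400 / (8.103 × 11.27 × 510) = 4.2833
20 log₁₀(4.2833) = 12.64 dB
∠(j5.73 + 2400) = arctan(5.73/2400) = 0.14°
∠(j5.73 + 5.73) = arctan(5.73/5.73) = 45.00°
∠(j5.73 + 9.7) = arctan(5.73/9.7) = 30.57°
∠(j5.73 + 510) = arctan(5.73/510) = 0.64°
∠H(j5.73) = 0.14° − (45.00° + 30.57° + 0.64°) = -76.08°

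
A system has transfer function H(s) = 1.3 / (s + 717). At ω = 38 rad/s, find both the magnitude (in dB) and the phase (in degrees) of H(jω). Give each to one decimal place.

|H| = -54.8 dB, ∠H = -3.0°

|j38 + 717| = √(38² + 717²) = 718
|H(j38)| = 1.3 / 718 = 0.0018106
20 log₁₀(0.0018106) = -54.84 dB
∠(j38 + 717) = arctan(38/717) = 3.03°
∠H(j38) = −3.03° = -3.03°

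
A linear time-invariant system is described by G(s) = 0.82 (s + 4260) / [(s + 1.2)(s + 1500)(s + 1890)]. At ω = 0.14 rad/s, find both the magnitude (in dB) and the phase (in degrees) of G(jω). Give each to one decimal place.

|j0.14 + 4260| = √(0.14² + 4260²) = 4260
|j0.14 + 1.2| = √(0.14² + 1.2²) = 1.208
|j0.14 + 1500| = √(0.14² + 1500²) = 1500
|j0.14 + 1890| = √(0.14² + 1890²) = 1890
|G(j0.14)| = 0.82 × 4260 / (1.208 × 1500 × 1890) = 0.0010199
20 log₁₀(0.0010199) = -59.83 dB
∠(j0.14 + 4260) = arctan(0.14/4260) = 0.00°
∠(j0.14 + 1.2) = arctan(0.14/1.2) = 6.65°
∠(j0.14 + 1500) = arctan(0.14/1500) = 0.01°
∠(j0.14 + 1890) = arctan(0.14/1890) = 0.00°
∠G(j0.14) = 0.00° − (6.65° + 0.01° + 0.00°) = -6.66°

|G| = -59.8 dB, ∠G = -6.7°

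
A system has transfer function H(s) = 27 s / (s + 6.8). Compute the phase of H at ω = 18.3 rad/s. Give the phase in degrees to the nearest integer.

20°

∠(j18.3) = 90.00°
∠(j18.3 + 6.8) = arctan(18.3/6.8) = 69.62°
∠H(j18.3) = 90.00° − 69.62° = 20.38°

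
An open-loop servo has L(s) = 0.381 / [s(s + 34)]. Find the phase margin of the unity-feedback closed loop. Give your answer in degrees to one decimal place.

90.0°

Gain crossover: |L(jω)| = 1 at ω ≈ 0.0112 rad/s.
∠L(j0.0112) = −90° − arctan(0.0112/34) ≈ -90.02°
PM = 180° + (-90.02°) = 89.98°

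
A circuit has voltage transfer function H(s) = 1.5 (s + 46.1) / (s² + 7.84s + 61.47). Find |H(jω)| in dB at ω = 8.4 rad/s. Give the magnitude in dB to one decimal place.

0.5 dB

|j8.4 + 46.1| = √(8.4² + 46.1²) = 46.86
|(j8.4)² + 7.84(j8.4) + 61.47| = |-9.09 + j65.856| = 66.48
|H(j8.4)| = 1.5 × 46.86 / 66.48 = 1.0573
20 log₁₀(1.0573) = 0.48 dB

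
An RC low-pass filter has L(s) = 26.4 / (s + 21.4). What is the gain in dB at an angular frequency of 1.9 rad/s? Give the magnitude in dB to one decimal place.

|j1.9 + 21.4| = √(1.9² + 21.4²) = 21.48
|L(j1.9)| = 26.4 / 21.48 = 1.2288
20 log₁₀(1.2288) = 1.79 dB

1.8 dB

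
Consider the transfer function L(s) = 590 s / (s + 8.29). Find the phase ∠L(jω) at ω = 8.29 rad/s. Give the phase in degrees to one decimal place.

∠(j8.29) = 90.00°
∠(j8.29 + 8.29) = arctan(8.29/8.29) = 45.00°
∠L(j8.29) = 90.00° − 45.00° = 45.00°

45.0°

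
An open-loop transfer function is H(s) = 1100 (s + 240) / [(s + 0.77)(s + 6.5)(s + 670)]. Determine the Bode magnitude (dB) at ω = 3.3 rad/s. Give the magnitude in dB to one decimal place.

|j3.3 + 240| = √(3.3² + 240²) = 240
|j3.3 + 0.77| = √(3.3² + 0.77²) = 3.389
|j3.3 + 6.5| = √(3.3² + 6.5²) = 7.29
|j3.3 + 670| = √(3.3² + 670²) = 670
|H(j3.3)| = 1100 × 240 / (3.389 × 7.29 × 670) = 15.952
20 log₁₀(15.952) = 24.06 dB

24.1 dB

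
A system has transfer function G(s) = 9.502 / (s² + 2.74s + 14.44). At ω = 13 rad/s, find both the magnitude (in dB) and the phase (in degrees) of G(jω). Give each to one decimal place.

|(j13)² + 2.74(j13) + 14.44| = |-154.56 + j35.62| = 158.6
|G(j13)| = 9.502 / 158.6 = 0.059907
20 log₁₀(0.059907) = -24.45 dB
∠[(j13)² + 2.74(j13) + 14.44] = ∠[-154.56 + j35.62] = 167.02°
∠G(j13) = −167.02° = -167.02°

|G| = -24.5 dB, ∠G = -167.0°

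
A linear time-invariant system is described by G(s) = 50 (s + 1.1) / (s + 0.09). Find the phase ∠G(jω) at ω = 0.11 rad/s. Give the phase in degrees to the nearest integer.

-45°

∠(j0.11 + 1.1) = arctan(0.11/1.1) = 5.71°
∠(j0.11 + 0.09) = arctan(0.11/0.09) = 50.71°
∠G(j0.11) = 5.71° − 50.71° = -45.00°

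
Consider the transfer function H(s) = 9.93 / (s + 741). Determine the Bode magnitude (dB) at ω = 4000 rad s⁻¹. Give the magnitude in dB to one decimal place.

|j4000 + 741| = √(4000² + 741²) = 4068
|H(j4000)| = 9.93 / 4068 = 0.002441
20 log₁₀(0.002441) = -52.25 dB

-52.2 dB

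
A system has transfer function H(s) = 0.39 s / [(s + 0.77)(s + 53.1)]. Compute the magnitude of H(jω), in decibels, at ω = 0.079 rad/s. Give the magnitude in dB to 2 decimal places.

-62.50 dB

|j0.079| = 0.079
|j0.079 + 0.77| = √(0.079² + 0.77²) = 0.774
|j0.079 + 53.1| = √(0.079² + 53.1²) = 53.1
|H(j0.079)| = 0.39 × 0.079 / (0.774 × 53.1) = 0.0007496
20 log₁₀(0.0007496) = -62.503 dB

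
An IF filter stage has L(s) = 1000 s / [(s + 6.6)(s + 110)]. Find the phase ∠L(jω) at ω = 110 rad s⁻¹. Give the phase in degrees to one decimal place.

-41.6 deg

∠(j110) = 90.00°
∠(j110 + 6.6) = arctan(110/6.6) = 86.57°
∠(j110 + 110) = arctan(110/110) = 45.00°
∠L(j110) = 90.00° − (86.57° + 45.00°) = -41.57°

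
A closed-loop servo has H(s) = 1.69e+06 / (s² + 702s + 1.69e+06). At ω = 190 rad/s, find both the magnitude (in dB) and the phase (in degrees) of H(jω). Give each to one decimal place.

|(j190)² + 702(j190) + 1.69e+06| = |1.6539e+06 + j1.3338e+05| = 1.659e+06
|H(j190)| = 1.69e+06 / 1.659e+06 = 1.0185
20 log₁₀(1.0185) = 0.16 dB
∠[(j190)² + 702(j190) + 1.69e+06] = ∠[1.6539e+06 + j1.3338e+05] = 4.61°
∠H(j190) = −4.61° = -4.61°

|H| = 0.2 dB, ∠H = -4.6 deg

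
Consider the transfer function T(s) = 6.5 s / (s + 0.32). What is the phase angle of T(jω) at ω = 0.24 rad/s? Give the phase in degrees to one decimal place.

53.1°

∠(j0.24) = 90.00°
∠(j0.24 + 0.32) = arctan(0.24/0.32) = 36.87°
∠T(j0.24) = 90.00° − 36.87° = 53.13°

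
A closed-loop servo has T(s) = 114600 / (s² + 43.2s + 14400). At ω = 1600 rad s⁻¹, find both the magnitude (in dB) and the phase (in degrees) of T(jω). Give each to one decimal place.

|T| = -26.9 dB, ∠T = -178.4 deg

|(j1600)² + 43.2(j1600) + 14400| = |-2.5456e+06 + j69120| = 2.547e+06
|T(j1600)| = 114600 / 2.547e+06 = 0.045002
20 log₁₀(0.045002) = -26.94 dB
∠[(j1600)² + 43.2(j1600) + 14400] = ∠[-2.5456e+06 + j69120] = 178.44°
∠T(j1600) = −178.44° = -178.44°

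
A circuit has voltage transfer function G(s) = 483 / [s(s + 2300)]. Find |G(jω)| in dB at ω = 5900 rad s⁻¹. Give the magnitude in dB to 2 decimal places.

|j5900 + 2300| = √(5900² + 2300²) = 6332
|j5900| = 5900
|G(j5900)| = 483 / (6332 × 5900) = 1.2928e-05
20 log₁₀(1.2928e-05) = -97.770 dB

-97.77 dB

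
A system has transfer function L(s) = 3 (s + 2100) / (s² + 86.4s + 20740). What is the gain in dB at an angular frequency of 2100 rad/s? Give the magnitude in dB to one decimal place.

|j2100 + 2100| = √(2100² + 2100²) = 2970
|(j2100)² + 86.4(j2100) + 20740| = |-4.3893e+06 + j1.8144e+05| = 4.393e+06
|L(j2100)| = 3 × 2970 / 4.393e+06 = 0.0020281
20 log₁₀(0.0020281) = -53.86 dB

-53.9 dB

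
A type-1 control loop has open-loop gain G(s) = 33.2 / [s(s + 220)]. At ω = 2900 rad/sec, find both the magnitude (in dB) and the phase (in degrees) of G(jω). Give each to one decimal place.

|j2900 + 220| = √(2900² + 220²) = 2908
|j2900| = 2900
|G(j2900)| = 33.2 / (2908 × 2900) = 3.9364e-06
20 log₁₀(3.9364e-06) = -108.10 dB
∠(j2900 + 220) = arctan(2900/220) = 85.66°
∠(j2900) = 90.00°
∠G(j2900) = − (85.66° + 90.00°) = -175.66°

|G| = -108.1 dB, ∠G = -175.7°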